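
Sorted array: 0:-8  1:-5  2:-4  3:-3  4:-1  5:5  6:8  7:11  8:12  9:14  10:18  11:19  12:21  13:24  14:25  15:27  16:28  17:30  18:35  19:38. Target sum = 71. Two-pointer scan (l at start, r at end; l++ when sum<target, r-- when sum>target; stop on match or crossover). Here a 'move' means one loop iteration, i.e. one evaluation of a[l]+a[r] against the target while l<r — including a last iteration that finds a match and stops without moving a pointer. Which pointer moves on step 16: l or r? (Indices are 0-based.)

l

[0,19] -8+38=30 <71 → l++
[1,19] -5+38=33 <71 → l++
[2,19] -4+38=34 <71 → l++
[3,19] -3+38=35 <71 → l++
[4,19] -1+38=37 <71 → l++
[5,19] 5+38=43 <71 → l++
[6,19] 8+38=46 <71 → l++
[7,19] 11+38=49 <71 → l++
[8,19] 12+38=50 <71 → l++
[9,19] 14+38=52 <71 → l++
[10,19] 18+38=56 <71 → l++
[11,19] 19+38=57 <71 → l++
[12,19] 21+38=59 <71 → l++
[13,19] 24+38=62 <71 → l++
[14,19] 25+38=63 <71 → l++
[15,19] 27+38=65 <71 → l++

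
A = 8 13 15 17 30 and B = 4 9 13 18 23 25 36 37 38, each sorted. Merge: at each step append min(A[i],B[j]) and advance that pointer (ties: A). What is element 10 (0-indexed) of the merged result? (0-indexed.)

merged[10] = 30

i=0 j=0: A[i]=8>B[j]=4 take 4, j++
i=0 j=1: A[i]=8<=B[j]=9 take 8, i++
i=1 j=1: A[i]=13>B[j]=9 take 9, j++
i=1 j=2: A[i]=13<=B[j]=13 take 13, i++
i=2 j=2: A[i]=15>B[j]=13 take 13, j++
i=2 j=3: A[i]=15<=B[j]=18 take 15, i++
i=3 j=3: A[i]=17<=B[j]=18 take 17, i++
i=4 j=3: A[i]=30>B[j]=18 take 18, j++
i=4 j=4: A[i]=30>B[j]=23 take 23, j++
i=4 j=5: A[i]=30>B[j]=25 take 25, j++
i=4 j=6: A[i]=30<=B[j]=36 take 30, i++
i=5 j=6: A done, take B[j]=36, j++
i=5 j=7: A done, take B[j]=37, j++
i=5 j=8: A done, take B[j]=38, j++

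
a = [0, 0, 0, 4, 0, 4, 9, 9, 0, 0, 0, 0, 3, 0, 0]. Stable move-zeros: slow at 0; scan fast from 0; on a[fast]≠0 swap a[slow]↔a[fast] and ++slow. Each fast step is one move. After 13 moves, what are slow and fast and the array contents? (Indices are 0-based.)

slow=5, fast=13, a=[4, 4, 9, 9, 3, 0, 0, 0, 0, 0, 0, 0, 0, 0, 0]

slow=0 fast=0: a[fast]=0, fast++
slow=0 fast=1: a[fast]=0, fast++
slow=0 fast=2: a[fast]=0, fast++
slow=0 fast=3: a[fast]=4≠0 swap→a[0]=4, slow++,fast++
slow=1 fast=4: a[fast]=0, fast++
slow=1 fast=5: a[fast]=4≠0 swap→a[1]=4, slow++,fast++
slow=2 fast=6: a[fast]=9≠0 swap→a[2]=9, slow++,fast++
slow=3 fast=7: a[fast]=9≠0 swap→a[3]=9, slow++,fast++
slow=4 fast=8: a[fast]=0, fast++
slow=4 fast=9: a[fast]=0, fast++
slow=4 fast=10: a[fast]=0, fast++
slow=4 fast=11: a[fast]=0, fast++
slow=4 fast=12: a[fast]=3≠0 swap→a[4]=3, slow++,fast++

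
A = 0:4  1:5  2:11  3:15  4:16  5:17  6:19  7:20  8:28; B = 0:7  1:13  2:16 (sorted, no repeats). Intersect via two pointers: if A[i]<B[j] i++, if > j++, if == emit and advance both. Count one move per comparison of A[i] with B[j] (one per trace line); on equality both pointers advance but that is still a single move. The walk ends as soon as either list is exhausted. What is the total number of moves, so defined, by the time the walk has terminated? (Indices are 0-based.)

7 moves

[i=0,j=0] 4<7 → i++
[i=1,j=0] 5<7 → i++
[i=2,j=0] 11>7 → j++
[i=2,j=1] 11<13 → i++
[i=3,j=1] 15>13 → j++
[i=3,j=2] 15<16 → i++
[i=4,j=2] 16==16 emit → i++,j++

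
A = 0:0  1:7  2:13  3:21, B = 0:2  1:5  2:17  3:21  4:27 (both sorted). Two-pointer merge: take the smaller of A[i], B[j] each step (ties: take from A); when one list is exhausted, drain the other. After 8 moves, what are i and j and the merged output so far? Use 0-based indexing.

[i=0,j=0] A[i]=0<=B[j]=2 take 0 → i++
[i=1,j=0] A[i]=7>B[j]=2 take 2 → j++
[i=1,j=1] A[i]=7>B[j]=5 take 5 → j++
[i=1,j=2] A[i]=7<=B[j]=17 take 7 → i++
[i=2,j=2] A[i]=13<=B[j]=17 take 13 → i++
[i=3,j=2] A[i]=21>B[j]=17 take 17 → j++
[i=3,j=3] A[i]=21<=B[j]=21 take 21 → i++
[i=4,j=3] A done, take B[j]=21 → j++

i=4, j=4, merged so far=[0, 2, 5, 7, 13, 17, 21, 21]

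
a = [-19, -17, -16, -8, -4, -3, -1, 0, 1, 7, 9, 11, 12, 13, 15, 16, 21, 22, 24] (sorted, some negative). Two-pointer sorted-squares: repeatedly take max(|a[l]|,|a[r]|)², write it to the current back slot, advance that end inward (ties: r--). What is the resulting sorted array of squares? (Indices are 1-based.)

[0, 1, 1, 9, 16, 49, 64, 81, 121, 144, 169, 225, 256, 256, 289, 361, 441, 484, 576]

l=1 r=19: |-19|<=|24| out[19]=576, r--
l=1 r=18: |-19|<=|22| out[18]=484, r--
l=1 r=17: |-19|<=|21| out[17]=441, r--
l=1 r=16: |-19|>|16| out[16]=361, l++
l=2 r=16: |-17|>|16| out[15]=289, l++
l=3 r=16: |-16|<=|16| out[14]=256, r--
l=3 r=15: |-16|>|15| out[13]=256, l++
l=4 r=15: |-8|<=|15| out[12]=225, r--
l=4 r=14: |-8|<=|13| out[11]=169, r--
l=4 r=13: |-8|<=|12| out[10]=144, r--
l=4 r=12: |-8|<=|11| out[9]=121, r--
l=4 r=11: |-8|<=|9| out[8]=81, r--
l=4 r=10: |-8|>|7| out[7]=64, l++
l=5 r=10: |-4|<=|7| out[6]=49, r--
l=5 r=9: |-4|>|1| out[5]=16, l++
l=6 r=9: |-3|>|1| out[4]=9, l++
l=7 r=9: |-1|<=|1| out[3]=1, r--
l=7 r=8: |-1|>|0| out[2]=1, l++
l=8 r=8: |0|<=|0| out[1]=0, r--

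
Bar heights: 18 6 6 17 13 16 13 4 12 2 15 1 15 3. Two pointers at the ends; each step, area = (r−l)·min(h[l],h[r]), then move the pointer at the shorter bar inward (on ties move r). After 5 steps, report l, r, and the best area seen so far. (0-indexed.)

l=0 r=13: min(18,3)*13=39 best=39 *, r--
l=0 r=12: min(18,15)*12=180 best=180 *, r--
l=0 r=11: min(18,1)*11=11 best=180, r--
l=0 r=10: min(18,15)*10=150 best=180, r--
l=0 r=9: min(18,2)*9=18 best=180, r--

l=0, r=8, best area=180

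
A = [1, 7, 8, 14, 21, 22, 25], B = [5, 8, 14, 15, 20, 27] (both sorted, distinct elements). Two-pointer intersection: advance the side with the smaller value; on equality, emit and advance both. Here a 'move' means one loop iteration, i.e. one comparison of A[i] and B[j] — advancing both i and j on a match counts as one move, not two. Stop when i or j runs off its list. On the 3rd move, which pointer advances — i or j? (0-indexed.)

i=0 j=0: 1<5, i++
i=1 j=0: 7>5, j++
i=1 j=1: 7<8, i++

i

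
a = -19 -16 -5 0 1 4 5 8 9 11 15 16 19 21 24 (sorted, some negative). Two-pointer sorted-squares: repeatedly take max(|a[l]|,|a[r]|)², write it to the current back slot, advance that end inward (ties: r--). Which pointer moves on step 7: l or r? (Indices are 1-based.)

r

l=1 r=15: |-19|<=|24| out[15]=576, r--
l=1 r=14: |-19|<=|21| out[14]=441, r--
l=1 r=13: |-19|<=|19| out[13]=361, r--
l=1 r=12: |-19|>|16| out[12]=361, l++
l=2 r=12: |-16|<=|16| out[11]=256, r--
l=2 r=11: |-16|>|15| out[10]=256, l++
l=3 r=11: |-5|<=|15| out[9]=225, r--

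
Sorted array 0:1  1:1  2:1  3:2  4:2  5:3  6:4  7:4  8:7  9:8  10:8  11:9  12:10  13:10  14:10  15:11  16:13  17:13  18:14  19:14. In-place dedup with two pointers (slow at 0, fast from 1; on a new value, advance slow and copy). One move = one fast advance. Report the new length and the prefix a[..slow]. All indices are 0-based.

slow=0 fast=1: a[fast]=1=a[slow] dup, fast++
slow=0 fast=2: a[fast]=1=a[slow] dup, fast++
slow=0 fast=3: a[fast]=2≠a[slow]=1 write a[1]=2, slow++,fast++
slow=1 fast=4: a[fast]=2=a[slow] dup, fast++
slow=1 fast=5: a[fast]=3≠a[slow]=2 write a[2]=3, slow++,fast++
slow=2 fast=6: a[fast]=4≠a[slow]=3 write a[3]=4, slow++,fast++
slow=3 fast=7: a[fast]=4=a[slow] dup, fast++
slow=3 fast=8: a[fast]=7≠a[slow]=4 write a[4]=7, slow++,fast++
slow=4 fast=9: a[fast]=8≠a[slow]=7 write a[5]=8, slow++,fast++
slow=5 fast=10: a[fast]=8=a[slow] dup, fast++
slow=5 fast=11: a[fast]=9≠a[slow]=8 write a[6]=9, slow++,fast++
slow=6 fast=12: a[fast]=10≠a[slow]=9 write a[7]=10, slow++,fast++
slow=7 fast=13: a[fast]=10=a[slow] dup, fast++
slow=7 fast=14: a[fast]=10=a[slow] dup, fast++
slow=7 fast=15: a[fast]=11≠a[slow]=10 write a[8]=11, slow++,fast++
slow=8 fast=16: a[fast]=13≠a[slow]=11 write a[9]=13, slow++,fast++
slow=9 fast=17: a[fast]=13=a[slow] dup, fast++
slow=9 fast=18: a[fast]=14≠a[slow]=13 write a[10]=14, slow++,fast++
slow=10 fast=19: a[fast]=14=a[slow] dup, fast++

length 11; prefix = [1, 2, 3, 4, 7, 8, 9, 10, 11, 13, 14]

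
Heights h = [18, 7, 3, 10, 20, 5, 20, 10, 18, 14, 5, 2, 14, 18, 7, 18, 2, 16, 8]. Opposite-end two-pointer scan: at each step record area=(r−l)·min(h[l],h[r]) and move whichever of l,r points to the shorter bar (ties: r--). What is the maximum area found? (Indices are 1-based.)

max area = 272

[1,19] min(18,8)*18=144 best=144 * → r--
[1,18] min(18,16)*17=272 best=272 * → r--
[1,17] min(18,2)*16=32 best=272 → r--
[1,16] min(18,18)*15=270 best=272 → r--
[1,15] min(18,7)*14=98 best=272 → r--
[1,14] min(18,18)*13=234 best=272 → r--
[1,13] min(18,14)*12=168 best=272 → r--
[1,12] min(18,2)*11=22 best=272 → r--
[1,11] min(18,5)*10=50 best=272 → r--
[1,10] min(18,14)*9=126 best=272 → r--
[1,9] min(18,18)*8=144 best=272 → r--
[1,8] min(18,10)*7=70 best=272 → r--
[1,7] min(18,20)*6=108 best=272 → l++
[2,7] min(7,20)*5=35 best=272 → l++
[3,7] min(3,20)*4=12 best=272 → l++
[4,7] min(10,20)*3=30 best=272 → l++
[5,7] min(20,20)*2=40 best=272 → r--
[5,6] min(20,5)*1=5 best=272 → r--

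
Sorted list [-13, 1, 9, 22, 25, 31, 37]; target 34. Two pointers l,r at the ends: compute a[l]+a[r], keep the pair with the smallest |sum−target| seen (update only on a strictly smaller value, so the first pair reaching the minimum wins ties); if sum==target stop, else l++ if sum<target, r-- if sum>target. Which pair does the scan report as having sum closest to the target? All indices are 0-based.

pair (9, 25) with sum 34 (|Δ|=0)

[0,6] -13+37=24 d=10 * → l++
[1,6] 1+37=38 d=4 * → r--
[1,5] 1+31=32 d=2 * → l++
[2,5] 9+31=40 d=6 → r--
[2,4] 9+25=34 d=0 * → stop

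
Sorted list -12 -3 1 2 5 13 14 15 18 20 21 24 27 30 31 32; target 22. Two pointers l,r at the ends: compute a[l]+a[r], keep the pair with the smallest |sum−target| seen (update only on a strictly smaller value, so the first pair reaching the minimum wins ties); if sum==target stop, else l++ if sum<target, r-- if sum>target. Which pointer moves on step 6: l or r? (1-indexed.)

l=1 r=16: -12+32=20 d=2 *, l++
l=2 r=16: -3+32=29 d=7, r--
l=2 r=15: -3+31=28 d=6, r--
l=2 r=14: -3+30=27 d=5, r--
l=2 r=13: -3+27=24 d=2, r--
l=2 r=12: -3+24=21 d=1 *, l++

l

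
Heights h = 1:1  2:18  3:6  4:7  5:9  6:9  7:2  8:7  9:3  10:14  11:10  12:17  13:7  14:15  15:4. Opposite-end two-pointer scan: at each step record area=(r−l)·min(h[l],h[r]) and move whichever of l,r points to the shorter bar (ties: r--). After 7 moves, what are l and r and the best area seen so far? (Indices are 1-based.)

l=1 r=15: min(1,4)*14=14 best=14 *, l++
l=2 r=15: min(18,4)*13=52 best=52 *, r--
l=2 r=14: min(18,15)*12=180 best=180 *, r--
l=2 r=13: min(18,7)*11=77 best=180, r--
l=2 r=12: min(18,17)*10=170 best=180, r--
l=2 r=11: min(18,10)*9=90 best=180, r--
l=2 r=10: min(18,14)*8=112 best=180, r--

l=2, r=9, best area=180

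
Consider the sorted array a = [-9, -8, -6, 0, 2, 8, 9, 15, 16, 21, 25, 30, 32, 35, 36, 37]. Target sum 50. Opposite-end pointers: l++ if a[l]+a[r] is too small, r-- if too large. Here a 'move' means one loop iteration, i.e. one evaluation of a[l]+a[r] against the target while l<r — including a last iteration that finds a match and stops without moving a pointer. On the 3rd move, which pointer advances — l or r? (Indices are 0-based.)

l

[0,15] -9+37=28 <50 → l++
[1,15] -8+37=29 <50 → l++
[2,15] -6+37=31 <50 → l++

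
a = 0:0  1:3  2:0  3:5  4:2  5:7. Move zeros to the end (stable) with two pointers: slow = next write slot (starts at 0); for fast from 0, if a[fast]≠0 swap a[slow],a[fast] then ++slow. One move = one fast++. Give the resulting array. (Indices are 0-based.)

[3, 5, 2, 7, 0, 0]

(s=0,f=0) a[fast]=0 → fast++
(s=0,f=1) a[fast]=3≠0 swap→a[0]=3 → slow++,fast++
(s=1,f=2) a[fast]=0 → fast++
(s=1,f=3) a[fast]=5≠0 swap→a[1]=5 → slow++,fast++
(s=2,f=4) a[fast]=2≠0 swap→a[2]=2 → slow++,fast++
(s=3,f=5) a[fast]=7≠0 swap→a[3]=7 → slow++,fast++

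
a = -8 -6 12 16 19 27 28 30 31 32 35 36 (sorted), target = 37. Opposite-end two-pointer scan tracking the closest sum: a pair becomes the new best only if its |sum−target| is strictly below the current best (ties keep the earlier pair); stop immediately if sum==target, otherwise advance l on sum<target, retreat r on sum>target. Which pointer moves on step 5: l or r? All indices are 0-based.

r

[0,11] -8+36=28 d=9 * → l++
[1,11] -6+36=30 d=7 * → l++
[2,11] 12+36=48 d=11 → r--
[2,10] 12+35=47 d=10 → r--
[2,9] 12+32=44 d=7 → r--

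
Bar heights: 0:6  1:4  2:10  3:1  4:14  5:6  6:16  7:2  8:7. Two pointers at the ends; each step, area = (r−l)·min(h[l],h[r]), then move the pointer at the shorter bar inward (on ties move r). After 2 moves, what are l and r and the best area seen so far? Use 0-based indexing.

l=0 r=8: min(6,7)*8=48 best=48 *, l++
l=1 r=8: min(4,7)*7=28 best=48, l++

l=2, r=8, best area=48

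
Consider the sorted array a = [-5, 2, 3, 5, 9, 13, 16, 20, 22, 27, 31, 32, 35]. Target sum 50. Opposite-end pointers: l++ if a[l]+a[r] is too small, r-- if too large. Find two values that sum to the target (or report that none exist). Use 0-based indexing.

no pair

[0,12] -5+35=30 <50 → l++
[1,12] 2+35=37 <50 → l++
[2,12] 3+35=38 <50 → l++
[3,12] 5+35=40 <50 → l++
[4,12] 9+35=44 <50 → l++
[5,12] 13+35=48 <50 → l++
[6,12] 16+35=51 >50 → r--
[6,11] 16+32=48 <50 → l++
[7,11] 20+32=52 >50 → r--
[7,10] 20+31=51 >50 → r--
[7,9] 20+27=47 <50 → l++
[8,9] 22+27=49 <50 → l++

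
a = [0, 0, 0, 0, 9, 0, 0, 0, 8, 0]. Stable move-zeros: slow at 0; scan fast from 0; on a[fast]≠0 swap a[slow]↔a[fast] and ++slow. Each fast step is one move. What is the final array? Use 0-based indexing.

slow=0 fast=0: a[fast]=0, fast++
slow=0 fast=1: a[fast]=0, fast++
slow=0 fast=2: a[fast]=0, fast++
slow=0 fast=3: a[fast]=0, fast++
slow=0 fast=4: a[fast]=9≠0 swap→a[0]=9, slow++,fast++
slow=1 fast=5: a[fast]=0, fast++
slow=1 fast=6: a[fast]=0, fast++
slow=1 fast=7: a[fast]=0, fast++
slow=1 fast=8: a[fast]=8≠0 swap→a[1]=8, slow++,fast++
slow=2 fast=9: a[fast]=0, fast++

[9, 8, 0, 0, 0, 0, 0, 0, 0, 0]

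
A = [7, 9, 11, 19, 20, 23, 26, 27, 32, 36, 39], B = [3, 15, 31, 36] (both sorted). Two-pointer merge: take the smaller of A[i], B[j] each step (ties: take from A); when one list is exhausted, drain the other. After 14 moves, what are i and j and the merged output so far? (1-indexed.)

i=11, j=5, merged so far=[3, 7, 9, 11, 15, 19, 20, 23, 26, 27, 31, 32, 36, 36]

[i=1,j=1] A[i]=7>B[j]=3 take 3 → j++
[i=1,j=2] A[i]=7<=B[j]=15 take 7 → i++
[i=2,j=2] A[i]=9<=B[j]=15 take 9 → i++
[i=3,j=2] A[i]=11<=B[j]=15 take 11 → i++
[i=4,j=2] A[i]=19>B[j]=15 take 15 → j++
[i=4,j=3] A[i]=19<=B[j]=31 take 19 → i++
[i=5,j=3] A[i]=20<=B[j]=31 take 20 → i++
[i=6,j=3] A[i]=23<=B[j]=31 take 23 → i++
[i=7,j=3] A[i]=26<=B[j]=31 take 26 → i++
[i=8,j=3] A[i]=27<=B[j]=31 take 27 → i++
[i=9,j=3] A[i]=32>B[j]=31 take 31 → j++
[i=9,j=4] A[i]=32<=B[j]=36 take 32 → i++
[i=10,j=4] A[i]=36<=B[j]=36 take 36 → i++
[i=11,j=4] A[i]=39>B[j]=36 take 36 → j++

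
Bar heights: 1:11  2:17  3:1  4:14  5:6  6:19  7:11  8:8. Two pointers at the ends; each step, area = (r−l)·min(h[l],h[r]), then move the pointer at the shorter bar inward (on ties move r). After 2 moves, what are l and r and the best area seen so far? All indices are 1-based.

l=1 r=8: min(11,8)*7=56 best=56 *, r--
l=1 r=7: min(11,11)*6=66 best=66 *, r--

l=1, r=6, best area=66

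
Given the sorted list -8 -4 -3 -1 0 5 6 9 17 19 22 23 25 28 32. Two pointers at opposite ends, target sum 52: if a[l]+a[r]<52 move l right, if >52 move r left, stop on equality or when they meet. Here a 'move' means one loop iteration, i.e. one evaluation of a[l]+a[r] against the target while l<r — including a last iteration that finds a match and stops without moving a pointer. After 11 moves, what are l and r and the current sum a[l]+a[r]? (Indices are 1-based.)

[1,15] -8+32=24 <52 → l++
[2,15] -4+32=28 <52 → l++
[3,15] -3+32=29 <52 → l++
[4,15] -1+32=31 <52 → l++
[5,15] 0+32=32 <52 → l++
[6,15] 5+32=37 <52 → l++
[7,15] 6+32=38 <52 → l++
[8,15] 9+32=41 <52 → l++
[9,15] 17+32=49 <52 → l++
[10,15] 19+32=51 <52 → l++
[11,15] 22+32=54 >52 → r--

l=11, r=14, sum=50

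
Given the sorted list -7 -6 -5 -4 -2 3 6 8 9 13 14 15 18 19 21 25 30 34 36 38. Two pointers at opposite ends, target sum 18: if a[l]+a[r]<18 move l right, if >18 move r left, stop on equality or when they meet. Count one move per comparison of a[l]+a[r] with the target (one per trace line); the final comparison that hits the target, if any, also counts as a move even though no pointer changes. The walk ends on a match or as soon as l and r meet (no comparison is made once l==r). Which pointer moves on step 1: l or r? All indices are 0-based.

r

l=0 r=19: -7+38=31 >18, r--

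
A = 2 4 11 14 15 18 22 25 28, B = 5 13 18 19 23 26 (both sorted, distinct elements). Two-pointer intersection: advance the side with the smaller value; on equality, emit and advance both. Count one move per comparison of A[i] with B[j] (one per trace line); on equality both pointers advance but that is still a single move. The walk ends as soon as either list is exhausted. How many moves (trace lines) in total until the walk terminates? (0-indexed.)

i=0 j=0: 2<5, i++
i=1 j=0: 4<5, i++
i=2 j=0: 11>5, j++
i=2 j=1: 11<13, i++
i=3 j=1: 14>13, j++
i=3 j=2: 14<18, i++
i=4 j=2: 15<18, i++
i=5 j=2: 18==18 emit, i++,j++
i=6 j=3: 22>19, j++
i=6 j=4: 22<23, i++
i=7 j=4: 25>23, j++
i=7 j=5: 25<26, i++
i=8 j=5: 28>26, j++

13 moves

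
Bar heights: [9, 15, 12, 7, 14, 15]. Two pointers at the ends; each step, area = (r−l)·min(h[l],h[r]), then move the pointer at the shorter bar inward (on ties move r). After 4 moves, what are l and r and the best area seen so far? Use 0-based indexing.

l=1, r=2, best area=60

[0,5] min(9,15)*5=45 best=45 * → l++
[1,5] min(15,15)*4=60 best=60 * → r--
[1,4] min(15,14)*3=42 best=60 → r--
[1,3] min(15,7)*2=14 best=60 → r--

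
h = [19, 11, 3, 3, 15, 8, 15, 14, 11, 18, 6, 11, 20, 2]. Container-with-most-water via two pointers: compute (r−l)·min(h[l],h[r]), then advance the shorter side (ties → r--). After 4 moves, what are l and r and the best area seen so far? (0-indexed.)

[0,13] min(19,2)*13=26 best=26 * → r--
[0,12] min(19,20)*12=228 best=228 * → l++
[1,12] min(11,20)*11=121 best=228 → l++
[2,12] min(3,20)*10=30 best=228 → l++

l=3, r=12, best area=228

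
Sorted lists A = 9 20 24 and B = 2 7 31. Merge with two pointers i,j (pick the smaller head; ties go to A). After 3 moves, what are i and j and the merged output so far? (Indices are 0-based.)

[i=0,j=0] A[i]=9>B[j]=2 take 2 → j++
[i=0,j=1] A[i]=9>B[j]=7 take 7 → j++
[i=0,j=2] A[i]=9<=B[j]=31 take 9 → i++

i=1, j=2, merged so far=[2, 7, 9]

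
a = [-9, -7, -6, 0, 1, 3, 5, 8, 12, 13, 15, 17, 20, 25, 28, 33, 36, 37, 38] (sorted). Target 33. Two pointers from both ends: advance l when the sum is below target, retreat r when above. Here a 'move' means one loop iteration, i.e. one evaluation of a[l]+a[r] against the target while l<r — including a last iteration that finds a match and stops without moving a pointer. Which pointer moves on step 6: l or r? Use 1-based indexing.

[1,19] -9+38=29 <33 → l++
[2,19] -7+38=31 <33 → l++
[3,19] -6+38=32 <33 → l++
[4,19] 0+38=38 >33 → r--
[4,18] 0+37=37 >33 → r--
[4,17] 0+36=36 >33 → r--

r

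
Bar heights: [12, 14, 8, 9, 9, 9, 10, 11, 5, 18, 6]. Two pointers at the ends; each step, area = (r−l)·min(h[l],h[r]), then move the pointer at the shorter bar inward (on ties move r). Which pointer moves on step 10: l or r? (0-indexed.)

l

l=0 r=10: min(12,6)*10=60 best=60 *, r--
l=0 r=9: min(12,18)*9=108 best=108 *, l++
l=1 r=9: min(14,18)*8=112 best=112 *, l++
l=2 r=9: min(8,18)*7=56 best=112, l++
l=3 r=9: min(9,18)*6=54 best=112, l++
l=4 r=9: min(9,18)*5=45 best=112, l++
l=5 r=9: min(9,18)*4=36 best=112, l++
l=6 r=9: min(10,18)*3=30 best=112, l++
l=7 r=9: min(11,18)*2=22 best=112, l++
l=8 r=9: min(5,18)*1=5 best=112, l++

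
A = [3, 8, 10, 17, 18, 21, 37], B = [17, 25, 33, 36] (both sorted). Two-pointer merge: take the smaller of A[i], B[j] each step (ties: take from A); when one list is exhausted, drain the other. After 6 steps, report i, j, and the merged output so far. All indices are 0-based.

i=5, j=1, merged so far=[3, 8, 10, 17, 17, 18]

[i=0,j=0] A[i]=3<=B[j]=17 take 3 → i++
[i=1,j=0] A[i]=8<=B[j]=17 take 8 → i++
[i=2,j=0] A[i]=10<=B[j]=17 take 10 → i++
[i=3,j=0] A[i]=17<=B[j]=17 take 17 → i++
[i=4,j=0] A[i]=18>B[j]=17 take 17 → j++
[i=4,j=1] A[i]=18<=B[j]=25 take 18 → i++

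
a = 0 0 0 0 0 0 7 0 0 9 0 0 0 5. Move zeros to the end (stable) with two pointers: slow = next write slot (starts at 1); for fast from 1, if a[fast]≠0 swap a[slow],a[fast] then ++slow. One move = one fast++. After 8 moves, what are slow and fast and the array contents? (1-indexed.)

slow=1 fast=1: a[fast]=0, fast++
slow=1 fast=2: a[fast]=0, fast++
slow=1 fast=3: a[fast]=0, fast++
slow=1 fast=4: a[fast]=0, fast++
slow=1 fast=5: a[fast]=0, fast++
slow=1 fast=6: a[fast]=0, fast++
slow=1 fast=7: a[fast]=7≠0 swap→a[1]=7, slow++,fast++
slow=2 fast=8: a[fast]=0, fast++

slow=2, fast=9, a=[7, 0, 0, 0, 0, 0, 0, 0, 0, 9, 0, 0, 0, 5]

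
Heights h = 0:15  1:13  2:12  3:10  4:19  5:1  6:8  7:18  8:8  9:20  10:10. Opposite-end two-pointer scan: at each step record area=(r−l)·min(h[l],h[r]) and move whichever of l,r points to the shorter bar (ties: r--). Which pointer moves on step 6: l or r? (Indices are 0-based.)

[0,10] min(15,10)*10=100 best=100 * → r--
[0,9] min(15,20)*9=135 best=135 * → l++
[1,9] min(13,20)*8=104 best=135 → l++
[2,9] min(12,20)*7=84 best=135 → l++
[3,9] min(10,20)*6=60 best=135 → l++
[4,9] min(19,20)*5=95 best=135 → l++

l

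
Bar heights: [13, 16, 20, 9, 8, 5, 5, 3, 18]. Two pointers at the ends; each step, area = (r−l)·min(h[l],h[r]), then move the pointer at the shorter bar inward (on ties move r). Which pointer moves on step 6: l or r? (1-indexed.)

r

[1,9] min(13,18)*8=104 best=104 * → l++
[2,9] min(16,18)*7=112 best=112 * → l++
[3,9] min(20,18)*6=108 best=112 → r--
[3,8] min(20,3)*5=15 best=112 → r--
[3,7] min(20,5)*4=20 best=112 → r--
[3,6] min(20,5)*3=15 best=112 → r--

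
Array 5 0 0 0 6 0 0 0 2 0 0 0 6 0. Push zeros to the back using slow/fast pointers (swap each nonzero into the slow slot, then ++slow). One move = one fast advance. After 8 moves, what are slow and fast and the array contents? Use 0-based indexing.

slow=2, fast=8, a=[5, 6, 0, 0, 0, 0, 0, 0, 2, 0, 0, 0, 6, 0]

(s=0,f=0) a[fast]=5≠0 swap→a[0]=5 → slow++,fast++
(s=1,f=1) a[fast]=0 → fast++
(s=1,f=2) a[fast]=0 → fast++
(s=1,f=3) a[fast]=0 → fast++
(s=1,f=4) a[fast]=6≠0 swap→a[1]=6 → slow++,fast++
(s=2,f=5) a[fast]=0 → fast++
(s=2,f=6) a[fast]=0 → fast++
(s=2,f=7) a[fast]=0 → fast++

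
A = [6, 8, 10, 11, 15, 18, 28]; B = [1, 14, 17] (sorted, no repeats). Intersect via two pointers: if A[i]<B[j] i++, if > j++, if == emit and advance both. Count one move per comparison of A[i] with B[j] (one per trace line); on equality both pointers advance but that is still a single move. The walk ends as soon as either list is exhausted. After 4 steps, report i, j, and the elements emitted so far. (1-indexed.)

i=4, j=2, emitted=[]

i=1 j=1: 6>1, j++
i=1 j=2: 6<14, i++
i=2 j=2: 8<14, i++
i=3 j=2: 10<14, i++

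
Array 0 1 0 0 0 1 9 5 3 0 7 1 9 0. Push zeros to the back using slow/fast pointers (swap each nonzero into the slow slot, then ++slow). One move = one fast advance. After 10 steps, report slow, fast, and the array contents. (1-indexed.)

slow=1 fast=1: a[fast]=0, fast++
slow=1 fast=2: a[fast]=1≠0 swap→a[1]=1, slow++,fast++
slow=2 fast=3: a[fast]=0, fast++
slow=2 fast=4: a[fast]=0, fast++
slow=2 fast=5: a[fast]=0, fast++
slow=2 fast=6: a[fast]=1≠0 swap→a[2]=1, slow++,fast++
slow=3 fast=7: a[fast]=9≠0 swap→a[3]=9, slow++,fast++
slow=4 fast=8: a[fast]=5≠0 swap→a[4]=5, slow++,fast++
slow=5 fast=9: a[fast]=3≠0 swap→a[5]=3, slow++,fast++
slow=6 fast=10: a[fast]=0, fast++

slow=6, fast=11, a=[1, 1, 9, 5, 3, 0, 0, 0, 0, 0, 7, 1, 9, 0]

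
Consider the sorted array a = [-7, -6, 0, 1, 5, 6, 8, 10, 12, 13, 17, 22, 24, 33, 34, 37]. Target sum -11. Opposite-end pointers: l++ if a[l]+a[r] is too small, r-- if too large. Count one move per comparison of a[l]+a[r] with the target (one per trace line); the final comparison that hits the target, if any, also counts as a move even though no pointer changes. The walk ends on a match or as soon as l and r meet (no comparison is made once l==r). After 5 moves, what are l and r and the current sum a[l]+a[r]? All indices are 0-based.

l=0, r=10, sum=10

l=0 r=15: -7+37=30 >-11, r--
l=0 r=14: -7+34=27 >-11, r--
l=0 r=13: -7+33=26 >-11, r--
l=0 r=12: -7+24=17 >-11, r--
l=0 r=11: -7+22=15 >-11, r--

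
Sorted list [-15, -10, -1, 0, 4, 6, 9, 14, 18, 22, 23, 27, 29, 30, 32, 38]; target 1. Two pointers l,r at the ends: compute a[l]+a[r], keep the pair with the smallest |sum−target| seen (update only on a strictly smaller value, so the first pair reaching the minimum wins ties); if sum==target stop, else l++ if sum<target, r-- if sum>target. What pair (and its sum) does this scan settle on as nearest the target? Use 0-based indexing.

pair (-15, 18) with sum 3 (|Δ|=2)

l=0 r=15: -15+38=23 d=22 *, r--
l=0 r=14: -15+32=17 d=16 *, r--
l=0 r=13: -15+30=15 d=14 *, r--
l=0 r=12: -15+29=14 d=13 *, r--
l=0 r=11: -15+27=12 d=11 *, r--
l=0 r=10: -15+23=8 d=7 *, r--
l=0 r=9: -15+22=7 d=6 *, r--
l=0 r=8: -15+18=3 d=2 *, r--
l=0 r=7: -15+14=-1 d=2, l++
l=1 r=7: -10+14=4 d=3, r--
l=1 r=6: -10+9=-1 d=2, l++
l=2 r=6: -1+9=8 d=7, r--
l=2 r=5: -1+6=5 d=4, r--
l=2 r=4: -1+4=3 d=2, r--
l=2 r=3: -1+0=-1 d=2, l++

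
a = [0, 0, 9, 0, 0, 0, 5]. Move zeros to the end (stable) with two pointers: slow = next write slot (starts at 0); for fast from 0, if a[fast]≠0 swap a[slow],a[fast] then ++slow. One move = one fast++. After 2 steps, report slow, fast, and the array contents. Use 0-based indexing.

(s=0,f=0) a[fast]=0 → fast++
(s=0,f=1) a[fast]=0 → fast++

slow=0, fast=2, a=[0, 0, 9, 0, 0, 0, 5]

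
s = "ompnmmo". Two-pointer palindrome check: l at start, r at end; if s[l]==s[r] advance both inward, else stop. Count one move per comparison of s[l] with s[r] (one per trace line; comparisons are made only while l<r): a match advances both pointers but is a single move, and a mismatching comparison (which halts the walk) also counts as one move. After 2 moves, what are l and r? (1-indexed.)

l=3, r=5

[1,7] 'o'=='o' → l++,r--
[2,6] 'm'=='m' → l++,r--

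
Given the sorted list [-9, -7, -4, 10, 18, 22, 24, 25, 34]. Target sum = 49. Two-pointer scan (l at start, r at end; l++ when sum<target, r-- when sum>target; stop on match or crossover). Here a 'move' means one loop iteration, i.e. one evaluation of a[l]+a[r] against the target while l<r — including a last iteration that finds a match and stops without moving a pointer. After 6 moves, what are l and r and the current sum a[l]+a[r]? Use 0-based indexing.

l=5, r=7, sum=47

[0,8] -9+34=25 <49 → l++
[1,8] -7+34=27 <49 → l++
[2,8] -4+34=30 <49 → l++
[3,8] 10+34=44 <49 → l++
[4,8] 18+34=52 >49 → r--
[4,7] 18+25=43 <49 → l++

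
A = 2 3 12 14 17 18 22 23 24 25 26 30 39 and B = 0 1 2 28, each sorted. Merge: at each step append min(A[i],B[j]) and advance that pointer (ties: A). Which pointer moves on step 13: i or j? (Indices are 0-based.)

i=0 j=0: A[i]=2>B[j]=0 take 0, j++
i=0 j=1: A[i]=2>B[j]=1 take 1, j++
i=0 j=2: A[i]=2<=B[j]=2 take 2, i++
i=1 j=2: A[i]=3>B[j]=2 take 2, j++
i=1 j=3: A[i]=3<=B[j]=28 take 3, i++
i=2 j=3: A[i]=12<=B[j]=28 take 12, i++
i=3 j=3: A[i]=14<=B[j]=28 take 14, i++
i=4 j=3: A[i]=17<=B[j]=28 take 17, i++
i=5 j=3: A[i]=18<=B[j]=28 take 18, i++
i=6 j=3: A[i]=22<=B[j]=28 take 22, i++
i=7 j=3: A[i]=23<=B[j]=28 take 23, i++
i=8 j=3: A[i]=24<=B[j]=28 take 24, i++
i=9 j=3: A[i]=25<=B[j]=28 take 25, i++

i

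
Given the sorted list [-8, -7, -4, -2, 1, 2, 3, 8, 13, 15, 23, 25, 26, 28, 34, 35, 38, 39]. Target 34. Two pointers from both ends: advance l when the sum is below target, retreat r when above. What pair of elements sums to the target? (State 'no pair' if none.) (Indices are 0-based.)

(-4, 38)

l=0 r=17: -8+39=31 <34, l++
l=1 r=17: -7+39=32 <34, l++
l=2 r=17: -4+39=35 >34, r--
l=2 r=16: -4+38=34, found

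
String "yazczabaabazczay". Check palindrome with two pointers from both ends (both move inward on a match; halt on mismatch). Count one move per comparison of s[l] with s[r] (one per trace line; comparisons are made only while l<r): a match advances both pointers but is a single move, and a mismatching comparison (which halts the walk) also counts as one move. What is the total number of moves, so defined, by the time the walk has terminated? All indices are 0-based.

8 moves

l=0 r=15: 'y'=='y', l++,r--
l=1 r=14: 'a'=='a', l++,r--
l=2 r=13: 'z'=='z', l++,r--
l=3 r=12: 'c'=='c', l++,r--
l=4 r=11: 'z'=='z', l++,r--
l=5 r=10: 'a'=='a', l++,r--
l=6 r=9: 'b'=='b', l++,r--
l=7 r=8: 'a'=='a', l++,r--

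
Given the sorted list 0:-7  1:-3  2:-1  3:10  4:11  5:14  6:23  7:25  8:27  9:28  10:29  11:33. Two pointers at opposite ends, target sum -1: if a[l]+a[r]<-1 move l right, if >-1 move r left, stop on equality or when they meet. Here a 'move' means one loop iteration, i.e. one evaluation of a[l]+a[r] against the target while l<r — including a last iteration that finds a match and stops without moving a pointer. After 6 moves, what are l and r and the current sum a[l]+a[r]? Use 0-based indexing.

l=0, r=5, sum=7

[0,11] -7+33=26 >-1 → r--
[0,10] -7+29=22 >-1 → r--
[0,9] -7+28=21 >-1 → r--
[0,8] -7+27=20 >-1 → r--
[0,7] -7+25=18 >-1 → r--
[0,6] -7+23=16 >-1 → r--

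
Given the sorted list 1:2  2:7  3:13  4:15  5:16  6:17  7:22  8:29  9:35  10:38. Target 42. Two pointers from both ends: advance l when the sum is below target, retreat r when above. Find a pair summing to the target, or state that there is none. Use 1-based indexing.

l=1 r=10: 2+38=40 <42, l++
l=2 r=10: 7+38=45 >42, r--
l=2 r=9: 7+35=42, found

(7, 35)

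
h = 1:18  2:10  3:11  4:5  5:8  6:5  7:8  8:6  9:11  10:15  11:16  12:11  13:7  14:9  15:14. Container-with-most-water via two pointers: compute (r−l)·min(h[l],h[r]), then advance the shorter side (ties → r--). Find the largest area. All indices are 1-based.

max area = 196

l=1 r=15: min(18,14)*14=196 best=196 *, r--
l=1 r=14: min(18,9)*13=117 best=196, r--
l=1 r=13: min(18,7)*12=84 best=196, r--
l=1 r=12: min(18,11)*11=121 best=196, r--
l=1 r=11: min(18,16)*10=160 best=196, r--
l=1 r=10: min(18,15)*9=135 best=196, r--
l=1 r=9: min(18,11)*8=88 best=196, r--
l=1 r=8: min(18,6)*7=42 best=196, r--
l=1 r=7: min(18,8)*6=48 best=196, r--
l=1 r=6: min(18,5)*5=25 best=196, r--
l=1 r=5: min(18,8)*4=32 best=196, r--
l=1 r=4: min(18,5)*3=15 best=196, r--
l=1 r=3: min(18,11)*2=22 best=196, r--
l=1 r=2: min(18,10)*1=10 best=196, r--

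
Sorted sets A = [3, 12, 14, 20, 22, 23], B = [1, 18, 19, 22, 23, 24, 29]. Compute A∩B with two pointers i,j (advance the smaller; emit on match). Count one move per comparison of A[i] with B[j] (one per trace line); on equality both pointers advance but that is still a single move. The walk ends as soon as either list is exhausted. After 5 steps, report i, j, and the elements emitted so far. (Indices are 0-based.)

i=3, j=2, emitted=[]

i=0 j=0: 3>1, j++
i=0 j=1: 3<18, i++
i=1 j=1: 12<18, i++
i=2 j=1: 14<18, i++
i=3 j=1: 20>18, j++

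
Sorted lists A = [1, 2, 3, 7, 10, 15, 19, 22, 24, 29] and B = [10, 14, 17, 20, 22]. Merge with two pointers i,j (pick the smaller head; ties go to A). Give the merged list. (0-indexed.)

[1, 2, 3, 7, 10, 10, 14, 15, 17, 19, 20, 22, 22, 24, 29]

i=0 j=0: A[i]=1<=B[j]=10 take 1, i++
i=1 j=0: A[i]=2<=B[j]=10 take 2, i++
i=2 j=0: A[i]=3<=B[j]=10 take 3, i++
i=3 j=0: A[i]=7<=B[j]=10 take 7, i++
i=4 j=0: A[i]=10<=B[j]=10 take 10, i++
i=5 j=0: A[i]=15>B[j]=10 take 10, j++
i=5 j=1: A[i]=15>B[j]=14 take 14, j++
i=5 j=2: A[i]=15<=B[j]=17 take 15, i++
i=6 j=2: A[i]=19>B[j]=17 take 17, j++
i=6 j=3: A[i]=19<=B[j]=20 take 19, i++
i=7 j=3: A[i]=22>B[j]=20 take 20, j++
i=7 j=4: A[i]=22<=B[j]=22 take 22, i++
i=8 j=4: A[i]=24>B[j]=22 take 22, j++
i=8 j=5: B done, take A[i]=24, i++
i=9 j=5: B done, take A[i]=29, i++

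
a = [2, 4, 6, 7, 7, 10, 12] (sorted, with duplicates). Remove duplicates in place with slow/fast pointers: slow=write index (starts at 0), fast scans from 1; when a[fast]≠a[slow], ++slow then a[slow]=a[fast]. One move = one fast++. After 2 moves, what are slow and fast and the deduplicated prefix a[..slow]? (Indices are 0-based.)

(s=0,f=1) a[fast]=4≠a[slow]=2 write a[1]=4 → slow++,fast++
(s=1,f=2) a[fast]=6≠a[slow]=4 write a[2]=6 → slow++,fast++

slow=2, fast=3, prefix=[2, 4, 6]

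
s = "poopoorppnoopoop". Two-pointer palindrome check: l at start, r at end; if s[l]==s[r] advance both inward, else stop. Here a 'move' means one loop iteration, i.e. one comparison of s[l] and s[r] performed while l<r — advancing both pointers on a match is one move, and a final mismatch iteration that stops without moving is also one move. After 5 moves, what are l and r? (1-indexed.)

l=6, r=11

[1,16] 'p'=='p' → l++,r--
[2,15] 'o'=='o' → l++,r--
[3,14] 'o'=='o' → l++,r--
[4,13] 'p'=='p' → l++,r--
[5,12] 'o'=='o' → l++,r--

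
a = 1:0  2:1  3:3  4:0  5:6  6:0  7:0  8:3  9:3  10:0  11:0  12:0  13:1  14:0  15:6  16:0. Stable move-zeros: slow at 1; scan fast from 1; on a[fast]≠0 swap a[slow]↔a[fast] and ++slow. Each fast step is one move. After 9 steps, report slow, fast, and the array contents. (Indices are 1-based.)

slow=6, fast=10, a=[1, 3, 6, 3, 3, 0, 0, 0, 0, 0, 0, 0, 1, 0, 6, 0]

(s=1,f=1) a[fast]=0 → fast++
(s=1,f=2) a[fast]=1≠0 swap→a[1]=1 → slow++,fast++
(s=2,f=3) a[fast]=3≠0 swap→a[2]=3 → slow++,fast++
(s=3,f=4) a[fast]=0 → fast++
(s=3,f=5) a[fast]=6≠0 swap→a[3]=6 → slow++,fast++
(s=4,f=6) a[fast]=0 → fast++
(s=4,f=7) a[fast]=0 → fast++
(s=4,f=8) a[fast]=3≠0 swap→a[4]=3 → slow++,fast++
(s=5,f=9) a[fast]=3≠0 swap→a[5]=3 → slow++,fast++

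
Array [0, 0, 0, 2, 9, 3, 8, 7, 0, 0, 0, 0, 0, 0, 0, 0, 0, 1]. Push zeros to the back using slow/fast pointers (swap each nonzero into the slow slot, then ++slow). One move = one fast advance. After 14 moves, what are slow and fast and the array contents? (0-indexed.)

slow=0 fast=0: a[fast]=0, fast++
slow=0 fast=1: a[fast]=0, fast++
slow=0 fast=2: a[fast]=0, fast++
slow=0 fast=3: a[fast]=2≠0 swap→a[0]=2, slow++,fast++
slow=1 fast=4: a[fast]=9≠0 swap→a[1]=9, slow++,fast++
slow=2 fast=5: a[fast]=3≠0 swap→a[2]=3, slow++,fast++
slow=3 fast=6: a[fast]=8≠0 swap→a[3]=8, slow++,fast++
slow=4 fast=7: a[fast]=7≠0 swap→a[4]=7, slow++,fast++
slow=5 fast=8: a[fast]=0, fast++
slow=5 fast=9: a[fast]=0, fast++
slow=5 fast=10: a[fast]=0, fast++
slow=5 fast=11: a[fast]=0, fast++
slow=5 fast=12: a[fast]=0, fast++
slow=5 fast=13: a[fast]=0, fast++

slow=5, fast=14, a=[2, 9, 3, 8, 7, 0, 0, 0, 0, 0, 0, 0, 0, 0, 0, 0, 0, 1]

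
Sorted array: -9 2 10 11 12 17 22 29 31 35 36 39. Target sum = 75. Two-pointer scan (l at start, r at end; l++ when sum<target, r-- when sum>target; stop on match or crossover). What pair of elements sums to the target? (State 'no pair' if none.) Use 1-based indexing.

(36, 39)

l=1 r=12: -9+39=30 <75, l++
l=2 r=12: 2+39=41 <75, l++
l=3 r=12: 10+39=49 <75, l++
l=4 r=12: 11+39=50 <75, l++
l=5 r=12: 12+39=51 <75, l++
l=6 r=12: 17+39=56 <75, l++
l=7 r=12: 22+39=61 <75, l++
l=8 r=12: 29+39=68 <75, l++
l=9 r=12: 31+39=70 <75, l++
l=10 r=12: 35+39=74 <75, l++
l=11 r=12: 36+39=75, found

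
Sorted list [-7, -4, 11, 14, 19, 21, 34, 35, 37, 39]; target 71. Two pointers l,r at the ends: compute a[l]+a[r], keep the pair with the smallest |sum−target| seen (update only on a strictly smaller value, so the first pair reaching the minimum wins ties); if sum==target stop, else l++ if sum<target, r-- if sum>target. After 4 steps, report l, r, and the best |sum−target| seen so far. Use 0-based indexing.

[0,9] -7+39=32 d=39 * → l++
[1,9] -4+39=35 d=36 * → l++
[2,9] 11+39=50 d=21 * → l++
[3,9] 14+39=53 d=18 * → l++

l=4, r=9, best |Δ|=18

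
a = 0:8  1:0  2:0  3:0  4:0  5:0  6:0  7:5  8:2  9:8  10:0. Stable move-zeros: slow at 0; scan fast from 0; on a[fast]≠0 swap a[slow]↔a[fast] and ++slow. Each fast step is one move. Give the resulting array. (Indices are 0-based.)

[8, 5, 2, 8, 0, 0, 0, 0, 0, 0, 0]

slow=0 fast=0: a[fast]=8≠0 swap→a[0]=8, slow++,fast++
slow=1 fast=1: a[fast]=0, fast++
slow=1 fast=2: a[fast]=0, fast++
slow=1 fast=3: a[fast]=0, fast++
slow=1 fast=4: a[fast]=0, fast++
slow=1 fast=5: a[fast]=0, fast++
slow=1 fast=6: a[fast]=0, fast++
slow=1 fast=7: a[fast]=5≠0 swap→a[1]=5, slow++,fast++
slow=2 fast=8: a[fast]=2≠0 swap→a[2]=2, slow++,fast++
slow=3 fast=9: a[fast]=8≠0 swap→a[3]=8, slow++,fast++
slow=4 fast=10: a[fast]=0, fast++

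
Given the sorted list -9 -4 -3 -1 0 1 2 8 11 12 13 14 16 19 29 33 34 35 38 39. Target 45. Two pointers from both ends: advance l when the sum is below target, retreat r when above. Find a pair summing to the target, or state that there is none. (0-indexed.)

(11, 34)

[0,19] -9+39=30 <45 → l++
[1,19] -4+39=35 <45 → l++
[2,19] -3+39=36 <45 → l++
[3,19] -1+39=38 <45 → l++
[4,19] 0+39=39 <45 → l++
[5,19] 1+39=40 <45 → l++
[6,19] 2+39=41 <45 → l++
[7,19] 8+39=47 >45 → r--
[7,18] 8+38=46 >45 → r--
[7,17] 8+35=43 <45 → l++
[8,17] 11+35=46 >45 → r--
[8,16] 11+34=45 → found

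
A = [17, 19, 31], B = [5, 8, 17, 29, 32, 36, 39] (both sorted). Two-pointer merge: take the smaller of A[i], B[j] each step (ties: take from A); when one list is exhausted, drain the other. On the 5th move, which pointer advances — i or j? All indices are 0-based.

i=0 j=0: A[i]=17>B[j]=5 take 5, j++
i=0 j=1: A[i]=17>B[j]=8 take 8, j++
i=0 j=2: A[i]=17<=B[j]=17 take 17, i++
i=1 j=2: A[i]=19>B[j]=17 take 17, j++
i=1 j=3: A[i]=19<=B[j]=29 take 19, i++

i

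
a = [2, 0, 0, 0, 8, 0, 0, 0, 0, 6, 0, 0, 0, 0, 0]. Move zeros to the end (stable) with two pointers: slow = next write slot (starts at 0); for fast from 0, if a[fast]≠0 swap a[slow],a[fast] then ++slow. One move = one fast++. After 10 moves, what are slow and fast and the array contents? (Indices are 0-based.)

slow=3, fast=10, a=[2, 8, 6, 0, 0, 0, 0, 0, 0, 0, 0, 0, 0, 0, 0]

slow=0 fast=0: a[fast]=2≠0 swap→a[0]=2, slow++,fast++
slow=1 fast=1: a[fast]=0, fast++
slow=1 fast=2: a[fast]=0, fast++
slow=1 fast=3: a[fast]=0, fast++
slow=1 fast=4: a[fast]=8≠0 swap→a[1]=8, slow++,fast++
slow=2 fast=5: a[fast]=0, fast++
slow=2 fast=6: a[fast]=0, fast++
slow=2 fast=7: a[fast]=0, fast++
slow=2 fast=8: a[fast]=0, fast++
slow=2 fast=9: a[fast]=6≠0 swap→a[2]=6, slow++,fast++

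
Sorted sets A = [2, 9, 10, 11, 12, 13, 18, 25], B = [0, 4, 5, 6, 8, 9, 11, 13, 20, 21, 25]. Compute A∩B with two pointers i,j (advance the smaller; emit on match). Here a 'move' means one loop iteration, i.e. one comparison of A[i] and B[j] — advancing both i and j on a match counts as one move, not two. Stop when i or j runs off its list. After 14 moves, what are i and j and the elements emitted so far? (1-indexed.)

i=1 j=1: 2>0, j++
i=1 j=2: 2<4, i++
i=2 j=2: 9>4, j++
i=2 j=3: 9>5, j++
i=2 j=4: 9>6, j++
i=2 j=5: 9>8, j++
i=2 j=6: 9==9 emit, i++,j++
i=3 j=7: 10<11, i++
i=4 j=7: 11==11 emit, i++,j++
i=5 j=8: 12<13, i++
i=6 j=8: 13==13 emit, i++,j++
i=7 j=9: 18<20, i++
i=8 j=9: 25>20, j++
i=8 j=10: 25>21, j++

i=8, j=11, emitted=[9, 11, 13]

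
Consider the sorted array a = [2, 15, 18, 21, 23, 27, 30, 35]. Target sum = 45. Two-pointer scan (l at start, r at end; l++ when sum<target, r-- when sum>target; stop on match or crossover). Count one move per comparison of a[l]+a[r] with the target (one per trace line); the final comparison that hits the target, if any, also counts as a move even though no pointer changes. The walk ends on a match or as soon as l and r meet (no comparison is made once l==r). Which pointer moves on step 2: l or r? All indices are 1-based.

[1,8] 2+35=37 <45 → l++
[2,8] 15+35=50 >45 → r--

r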